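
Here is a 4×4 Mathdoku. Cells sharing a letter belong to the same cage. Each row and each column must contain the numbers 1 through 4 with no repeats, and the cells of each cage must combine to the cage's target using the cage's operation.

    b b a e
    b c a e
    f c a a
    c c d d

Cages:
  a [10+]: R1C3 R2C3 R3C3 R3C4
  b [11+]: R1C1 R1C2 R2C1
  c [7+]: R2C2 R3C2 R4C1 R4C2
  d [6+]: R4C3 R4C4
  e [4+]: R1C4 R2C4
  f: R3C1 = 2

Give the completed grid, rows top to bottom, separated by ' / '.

Cage b has sum 11; hence R1C1 = 3.
Cage b needs sum 11, so R1C2 = 4.
Row 1 already has 3, which forces R1C4 = 1.
The 3 cells of cage b must have sum 11; hence R2C1 = 4.
Column 4 already has 1, so R2C4 = 3.
Cage f is a single given cell, leaving R3C1 = 2.
Row 3 now contains 2, which forces R3C4 = 4.
The 4 cells of cage c must have sum 7; hence R4C1 = 1.
Column 4 already has 4, which forces R4C4 = 2.
1 is placed in row 1, so R1C3 = 2.
Cage c needs sum 7, which forces R2C2 = 2.
The 4 cells of cage a must have sum 10, leaving R2C3 = 1.
The 4 cells of cage c must have sum 7, which forces R3C2 = 1.
Cage a has sum 10; hence R3C3 = 3.
2 is placed in row 4, which forces R4C2 = 3.
2 is placed in row 4; hence R4C3 = 4.

3 4 2 1 / 4 2 1 3 / 2 1 3 4 / 1 3 4 2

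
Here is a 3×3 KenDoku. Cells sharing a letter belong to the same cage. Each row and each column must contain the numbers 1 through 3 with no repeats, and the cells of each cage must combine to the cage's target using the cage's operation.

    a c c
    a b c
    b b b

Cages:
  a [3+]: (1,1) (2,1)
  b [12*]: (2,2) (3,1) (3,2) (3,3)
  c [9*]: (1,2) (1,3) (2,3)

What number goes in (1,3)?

1

The 3 cells of cage c must have product 9, leaving (1,2) = 3.
Cage c needs product 9, leaving (1,3) = 1.
The 4 cells of cage b must have product 12, leaving (2,2) = 2.
The 3 cells of cage c must have product 9, leaving (2,3) = 3.
Column 2 already has 3, which forces (3,2) = 1.
Column 3 now contains 3, so (3,3) = 2.
1 is placed in row 1, which forces (1,1) = 2.
2 is placed in row 2, which forces (2,1) = 1.
2 is placed in row 3; hence (3,1) = 3.
Filled in: 2 3 1 / 1 2 3 / 3 1 2.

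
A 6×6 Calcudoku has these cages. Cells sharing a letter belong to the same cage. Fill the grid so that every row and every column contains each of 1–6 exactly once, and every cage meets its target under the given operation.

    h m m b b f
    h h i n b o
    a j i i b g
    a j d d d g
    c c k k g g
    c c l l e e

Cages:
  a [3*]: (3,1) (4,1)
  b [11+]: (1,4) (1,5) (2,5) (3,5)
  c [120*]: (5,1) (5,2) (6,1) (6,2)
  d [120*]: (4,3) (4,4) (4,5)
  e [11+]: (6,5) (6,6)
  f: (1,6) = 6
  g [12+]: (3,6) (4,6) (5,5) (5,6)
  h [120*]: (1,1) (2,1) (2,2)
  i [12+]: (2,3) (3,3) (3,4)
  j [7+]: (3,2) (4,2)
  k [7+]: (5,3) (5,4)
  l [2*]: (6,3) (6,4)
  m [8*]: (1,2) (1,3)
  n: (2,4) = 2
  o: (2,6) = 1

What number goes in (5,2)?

5

F is a freebie, so (1,6) = 6.
N is a freebie, leaving (2,4) = 2.
Cage o is given, so (2,6) = 1.
2 is placed in column 4; hence (6,4) = 1.
Column 6 already has 6, which forces (6,6) = 5.
The 4 cells of cage g must have sum 12, which forces (5,5) = 3.
Row 6 already has 1; hence (6,3) = 2.
Row 6 already has 5, so (6,5) = 6.
The two cells of cage m must have product 8; hence (1,2) = 2.
2 is placed in column 3, leaving (1,3) = 4.
Row 1 now contains 4, so (1,4) = 3.
Row 1 now contains 2, so (1,5) = 1.
1 is placed in column 5, leaving (3,5) = 2.
Column 2 already has 2, leaving (5,2) = 5.
Cage k needs two cells with sum 7; hence (5,3) = 1.
The two cells of cage k must have sum 7, which forces (5,4) = 6.
Row 1 now contains 4; hence (1,1) = 5.
The 4 cells of cage b must have sum 11, which forces (2,5) = 5.
The 3 cells of cage i must have sum 12, which forces (3,4) = 4.
4 is placed in row 3, leaving (3,6) = 3.
The 3 cells of cage d must have product 120, leaving (4,3) = 6.
4 is placed in column 4, leaving (4,4) = 5.
Column 5 now contains 5, which forces (4,5) = 4.
4 is placed in row 4; hence (4,6) = 2.
5 is placed in row 5, so (5,1) = 2.
Column 6 now contains 2, which forces (5,6) = 4.
Row 2 already has 5, so (2,3) = 3.
Row 3 now contains 3, which forces (3,1) = 1.
The two cells of cage j must have sum 7, leaving (3,2) = 6.
Row 3 now contains 3; hence (3,3) = 5.
The two cells of cage a must have product 3, leaving (4,1) = 3.
Cage j needs two cells with sum 7; hence (4,2) = 1.
Column 1 now contains 3, leaving (6,1) = 4.
4 is placed in row 6, which forces (6,2) = 3.
4 is placed in column 1, so (2,1) = 6.
Column 2 already has 6, so (2,2) = 4.
The full grid is 5 2 4 3 1 6 / 6 4 3 2 5 1 / 1 6 5 4 2 3 / 3 1 6 5 4 2 / 2 5 1 6 3 4 / 4 3 2 1 6 5.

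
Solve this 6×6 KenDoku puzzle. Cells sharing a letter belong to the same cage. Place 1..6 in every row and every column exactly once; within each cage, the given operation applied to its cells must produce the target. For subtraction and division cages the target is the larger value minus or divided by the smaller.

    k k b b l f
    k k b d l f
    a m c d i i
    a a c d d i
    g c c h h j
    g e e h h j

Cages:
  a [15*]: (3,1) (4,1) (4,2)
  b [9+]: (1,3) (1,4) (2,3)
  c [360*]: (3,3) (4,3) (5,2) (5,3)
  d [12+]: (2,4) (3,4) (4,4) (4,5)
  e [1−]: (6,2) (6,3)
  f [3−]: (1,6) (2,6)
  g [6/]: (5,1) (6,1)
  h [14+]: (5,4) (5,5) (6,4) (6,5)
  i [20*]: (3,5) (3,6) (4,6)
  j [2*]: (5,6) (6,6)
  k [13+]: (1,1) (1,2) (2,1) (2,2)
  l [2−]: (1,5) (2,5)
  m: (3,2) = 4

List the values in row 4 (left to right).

Cage m is given; hence (3,2) = 4.
The 3 cells of cage i must have product 20, which forces (3,5) = 1.
{1, 2} are confined to (5,6) and (6,6) in column 6; hence (3,6) = 5.
The 3 cells of cage a must have product 15; hence (4,2) = 1.
{1, 2} are confined to (5,6) and (6,6) in column 6, leaving (4,6) = 4.
Row 3 now contains 5, so (3,1) = 3.
Cage a has product 15, so (4,1) = 5.
The only place for 3 in column 2 is (6,2).
In column 2, 6 can only go at (5,2), so (5,2) = 6.
Row 5 already has 6, leaving (5,1) = 1.
The 4 cells of cage c must have product 360; hence (5,3) = 5.
Row 5 already has 1; hence (5,6) = 2.
The two cells of cage g must have quotient 6, which forces (6,1) = 6.
Column 6 now contains 2, so (6,6) = 1.
In row 6, 4 can only go at (6,3), so (6,3) = 4.
The 3 cells of cage b must have sum 9; hence (1,4) = 5.
5 is placed in column 4; hence (2,4) = 1.
5 is placed in column 4, leaving (6,4) = 2.
Row 6 now contains 2, which forces (6,5) = 5.
Cage k has sum 13, which forces (1,1) = 4.
Row 1 already has 5, which forces (1,2) = 2.
The 3 cells of cage b must have sum 9; hence (1,3) = 1.
2 is placed in row 1, so (1,5) = 6.
Row 1 already has 6, leaving (1,6) = 3.
Cage k has sum 13, which forces (2,1) = 2.
Cage k has sum 13, which forces (2,2) = 5.
1 is placed in row 2, so (2,3) = 3.
Row 2 already has 2, leaving (2,5) = 4.
3 is placed in column 6, which forces (2,6) = 6.
2 is placed in column 4, which forces (3,4) = 6.
The 4 cells of cage d must have sum 12; hence (4,4) = 3.
The 4 cells of cage d must have sum 12, leaving (4,5) = 2.
3 is placed in column 4; hence (5,4) = 4.
Column 5 now contains 4, which forces (5,5) = 3.
Row 3 now contains 6; hence (3,3) = 2.
Row 4 now contains 2, so (4,3) = 6.
Completed grid: 4 2 1 5 6 3 / 2 5 3 1 4 6 / 3 4 2 6 1 5 / 5 1 6 3 2 4 / 1 6 5 4 3 2 / 6 3 4 2 5 1.

5 1 6 3 2 4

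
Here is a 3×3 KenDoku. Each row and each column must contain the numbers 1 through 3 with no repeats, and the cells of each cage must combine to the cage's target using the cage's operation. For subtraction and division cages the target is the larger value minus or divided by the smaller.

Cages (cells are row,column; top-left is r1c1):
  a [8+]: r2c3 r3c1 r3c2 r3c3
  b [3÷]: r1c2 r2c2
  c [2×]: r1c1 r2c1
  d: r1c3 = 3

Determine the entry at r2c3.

2

D is a freebie; hence r1c3 = 3.
The 4 cells of cage a must have sum 8, so r2c3 = 2.
3 is placed in column 3, so r3c3 = 1.
The two cells of cage c must have product 2, so r1c1 = 2.
3 is placed in row 1, leaving r1c2 = 1.
Row 2 already has 2, leaving r2c1 = 1.
Cage b needs two cells with quotient 3; hence r2c2 = 3.
Column 1 now contains 2, leaving r3c1 = 3.
3 is placed in column 2; hence r3c2 = 2.
Completed grid: 2 1 3 / 1 3 2 / 3 2 1.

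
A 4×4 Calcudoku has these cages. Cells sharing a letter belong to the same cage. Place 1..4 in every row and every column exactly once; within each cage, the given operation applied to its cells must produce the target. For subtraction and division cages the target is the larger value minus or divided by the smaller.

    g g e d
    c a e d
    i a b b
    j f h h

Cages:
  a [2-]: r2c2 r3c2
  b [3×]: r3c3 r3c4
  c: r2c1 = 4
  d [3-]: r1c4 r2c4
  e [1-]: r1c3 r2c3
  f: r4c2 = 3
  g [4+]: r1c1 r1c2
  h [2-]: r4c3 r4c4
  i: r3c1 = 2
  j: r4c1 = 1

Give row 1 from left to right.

C is a freebie, which forces r2c1 = 4.
4 is placed in row 2, so r2c4 = 1.
I is a freebie; hence r3c1 = 2.
1 is placed in column 4, which forces r3c4 = 3.
Cage j is given; hence r4c1 = 1.
Cage f is a single given cell; hence r4c2 = 3.
1 is placed in column 1; hence r1c1 = 3.
Column 2 already has 3, leaving r1c2 = 1.
1 is placed in column 4, which forces r1c4 = 4.
Column 2 already has 3, so r2c2 = 2.
Row 2 already has 2, which forces r2c3 = 3.
The two cells of cage a must have difference 2, which forces r3c2 = 4.
3 is placed in row 3; hence r3c3 = 1.
4 is placed in column 4, leaving r4c4 = 2.
Row 1 now contains 4, which forces r1c3 = 2.
Row 4 now contains 2, so r4c3 = 4.
The full grid is 3 1 2 4 / 4 2 3 1 / 2 4 1 3 / 1 3 4 2.

3 1 2 4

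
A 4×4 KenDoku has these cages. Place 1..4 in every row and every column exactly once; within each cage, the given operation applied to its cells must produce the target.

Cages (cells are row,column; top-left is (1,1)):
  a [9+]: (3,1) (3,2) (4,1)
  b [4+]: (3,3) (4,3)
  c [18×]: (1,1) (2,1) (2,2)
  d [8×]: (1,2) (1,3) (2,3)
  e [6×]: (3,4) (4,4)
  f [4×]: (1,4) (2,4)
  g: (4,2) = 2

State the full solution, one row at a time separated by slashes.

3 1 2 4 / 2 3 4 1 / 1 4 3 2 / 4 2 1 3

Cage c needs product 18, so (1,1) = 3.
Cage c needs product 18; hence (2,1) = 2.
Cage c has product 18; hence (2,2) = 3.
Column 1 now contains 2, so (4,1) = 4.
Cage g is a single given cell, leaving (4,2) = 2.
Row 4 already has 2; hence (4,4) = 3.
Cage d needs product 8, so (1,3) = 2.
4 is placed in column 1, which forces (3,1) = 1.
2 is placed in column 2, leaving (3,2) = 4.
Cage b needs two cells with sum 4; hence (3,3) = 3.
Column 4 already has 3; hence (3,4) = 2.
Row 4 already has 3, leaving (4,3) = 1.
4 is placed in column 2, which forces (1,2) = 1.
Row 1 now contains 1, leaving (1,4) = 4.
Column 3 now contains 1; hence (2,3) = 4.
Column 4 now contains 4, leaving (2,4) = 1.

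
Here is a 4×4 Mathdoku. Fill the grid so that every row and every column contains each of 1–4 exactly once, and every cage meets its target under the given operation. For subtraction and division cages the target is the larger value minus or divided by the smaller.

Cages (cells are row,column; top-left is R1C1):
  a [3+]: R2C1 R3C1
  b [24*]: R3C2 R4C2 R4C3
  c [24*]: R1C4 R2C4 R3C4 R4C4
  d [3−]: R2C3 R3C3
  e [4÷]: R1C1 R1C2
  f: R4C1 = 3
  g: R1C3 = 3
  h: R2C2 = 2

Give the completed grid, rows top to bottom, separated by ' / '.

4 1 3 2 / 1 2 4 3 / 2 3 1 4 / 3 4 2 1

Cage g is given, which forces R1C3 = 3.
Cage h is a single given cell; hence R2C2 = 2.
F is a freebie, so R4C1 = 3.
Row 4 already has 3, so R4C2 = 4.
Row 4 now contains 4, leaving R4C3 = 2.
Row 4 now contains 2, so R4C4 = 1.
Cage e needs two cells with quotient 4, which forces R1C1 = 4.
Column 2 now contains 4, which forces R1C2 = 1.
4 is placed in row 1; hence R1C4 = 2.
2 is placed in row 2; hence R2C1 = 1.
Row 2 already has 1, leaving R2C3 = 4.
4 is placed in row 2; hence R2C4 = 3.
Cage a needs two cells with sum 3, so R3C1 = 2.
Column 2 now contains 4; hence R3C2 = 3.
Column 3 now contains 4, which forces R3C3 = 1.
Column 4 already has 3, leaving R3C4 = 4.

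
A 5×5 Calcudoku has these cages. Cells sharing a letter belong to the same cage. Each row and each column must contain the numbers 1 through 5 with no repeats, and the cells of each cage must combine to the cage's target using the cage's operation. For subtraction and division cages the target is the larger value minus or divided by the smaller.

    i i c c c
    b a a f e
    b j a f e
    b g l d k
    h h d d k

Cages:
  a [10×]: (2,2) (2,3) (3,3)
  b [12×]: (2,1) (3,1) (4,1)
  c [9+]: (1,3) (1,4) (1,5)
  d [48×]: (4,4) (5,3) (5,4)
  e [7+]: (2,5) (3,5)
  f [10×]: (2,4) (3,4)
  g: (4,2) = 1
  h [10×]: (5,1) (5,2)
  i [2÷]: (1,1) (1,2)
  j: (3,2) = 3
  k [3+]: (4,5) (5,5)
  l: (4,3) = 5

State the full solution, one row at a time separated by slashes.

Cage j is a single given cell, leaving (3,2) = 3.
G is a freebie, so (4,2) = 1.
L is a freebie, leaving (4,3) = 5.
Cage d needs product 48, leaving (4,4) = 4.
Row 4 already has 1, so (4,5) = 2.
Cage d has product 48; hence (5,3) = 4.
The 3 cells of cage d must have product 48; hence (5,4) = 3.
Column 5 already has 2, leaving (5,5) = 1.
Cage a needs product 10, leaving (2,2) = 5.
Row 2 now contains 5, leaving (2,4) = 2.
The two cells of cage e must have sum 7, leaving (2,5) = 3.
Column 4 already has 2, so (3,4) = 5.
Cage e's pair has sum 7; hence (3,5) = 4.
Row 4 now contains 4; hence (4,1) = 3.
Column 2 already has 5; hence (5,2) = 2.
The two cells of cage i must have quotient 2; hence (1,1) = 2.
2 is placed in column 2, so (1,2) = 4.
The 3 cells of cage c must have sum 9, leaving (1,3) = 3.
5 is placed in column 4, so (1,4) = 1.
Column 5 now contains 4; hence (1,5) = 5.
The 3 cells of cage b must have product 12, which forces (2,1) = 4.
Row 2 already has 2, which forces (2,3) = 1.
Row 3 already has 4, so (3,1) = 1.
Cage a needs product 10, which forces (3,3) = 2.
Row 5 now contains 2, leaving (5,1) = 5.

2 4 3 1 5 / 4 5 1 2 3 / 1 3 2 5 4 / 3 1 5 4 2 / 5 2 4 3 1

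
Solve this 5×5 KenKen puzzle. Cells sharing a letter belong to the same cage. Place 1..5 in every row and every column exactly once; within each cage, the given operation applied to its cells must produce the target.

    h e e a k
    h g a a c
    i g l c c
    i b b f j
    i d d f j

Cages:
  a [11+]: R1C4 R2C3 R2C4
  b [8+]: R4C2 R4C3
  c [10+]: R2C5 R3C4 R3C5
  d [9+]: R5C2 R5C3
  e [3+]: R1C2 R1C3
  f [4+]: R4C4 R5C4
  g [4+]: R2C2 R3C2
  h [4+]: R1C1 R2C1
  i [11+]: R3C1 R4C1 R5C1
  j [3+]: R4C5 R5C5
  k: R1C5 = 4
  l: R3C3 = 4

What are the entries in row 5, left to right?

K is a freebie; hence R1C5 = 4.
L is a freebie; hence R3C3 = 4.
Column 3 already has 4, which forces R5C3 = 5.
The two cells of cage b must have sum 8, leaving R4C2 = 5.
Column 3 already has 5; hence R4C3 = 3.
Row 4 now contains 3, leaving R4C4 = 1.
Row 4 now contains 1, which forces R4C5 = 2.
5 is placed in row 5, which forces R5C2 = 4.
Column 4 already has 1, so R5C4 = 3.
Column 5 now contains 2; hence R5C5 = 1.
Column 4 now contains 3, leaving R1C4 = 5.
Column 3 already has 3, so R2C3 = 2.
Cage a needs sum 11, which forces R2C4 = 4.
The 3 cells of cage i must have sum 11; hence R3C1 = 5.
Cage c needs sum 10, which forces R3C4 = 2.
5 is placed in row 3, so R3C5 = 3.
Row 4 now contains 2, which forces R4C1 = 4.
4 is placed in row 5; hence R5C1 = 2.
The two cells of cage e must have sum 3, which forces R1C2 = 2.
Column 3 already has 2, leaving R1C3 = 1.
Cage g's pair has sum 4, so R2C2 = 3.
Column 5 now contains 3, so R2C5 = 5.
Row 3 already has 3, so R3C2 = 1.
Row 1 already has 1; hence R1C1 = 3.
Row 2 now contains 3, so R2C1 = 1.
Filled in: 3 2 1 5 4 / 1 3 2 4 5 / 5 1 4 2 3 / 4 5 3 1 2 / 2 4 5 3 1.

2 4 5 3 1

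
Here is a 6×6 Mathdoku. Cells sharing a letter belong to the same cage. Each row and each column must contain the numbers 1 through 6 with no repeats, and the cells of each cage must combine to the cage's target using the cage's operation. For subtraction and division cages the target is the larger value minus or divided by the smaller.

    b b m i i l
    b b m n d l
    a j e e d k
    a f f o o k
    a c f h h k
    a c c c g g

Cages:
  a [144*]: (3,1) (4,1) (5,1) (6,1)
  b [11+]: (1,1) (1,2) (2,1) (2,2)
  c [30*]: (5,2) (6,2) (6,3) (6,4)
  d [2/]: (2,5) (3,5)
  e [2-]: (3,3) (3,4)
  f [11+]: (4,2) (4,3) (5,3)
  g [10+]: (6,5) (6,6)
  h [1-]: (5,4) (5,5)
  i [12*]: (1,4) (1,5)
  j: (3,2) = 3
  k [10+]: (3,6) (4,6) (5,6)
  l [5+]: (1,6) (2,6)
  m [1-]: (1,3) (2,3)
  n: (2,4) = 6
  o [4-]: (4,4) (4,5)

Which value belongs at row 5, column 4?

N is a freebie, so (2,4) = 6.
Cage j is given; hence (3,2) = 3.
Row 3 needs a 5, and only (3,6) is open for it.
In row 3, 1 can only go at (3,5), so (3,5) = 1.
The two cells of cage d must have quotient 2, so (2,5) = 2.
The only place for 6 in column 6 is (6,6).
6 is placed in row 6; hence (6,5) = 4.
Column 4 needs a 3, and only (6,4) is open for it.
3 is placed in row 6; hence (6,1) = 2.
The 4 cells of cage c must have product 30; hence (5,2) = 2.
Column 4 needs a 1, and only (4,4) is open for it.
Cage o needs two cells with difference 4; hence (4,5) = 5.
The only place for 5 in column 4 is (5,4).
Cage h needs two cells with difference 1, so (5,5) = 6.
The two cells of cage i must have product 12, so (1,4) = 4.
Column 5 now contains 6, leaving (1,5) = 3.
Column 4 now contains 4, so (3,4) = 2.
The two cells of cage e must have difference 2, so (3,3) = 4.
4 is placed in row 3, so (3,1) = 6.
The only place for 5 in row 2 is (2,3).
Cage m's pair has difference 1, so (1,3) = 6.
6 is placed in column 3, which forces (4,3) = 2.
2 is placed in row 4; hence (4,6) = 4.
Cage c needs product 30, so (6,2) = 5.
Column 3 now contains 5, which forces (6,3) = 1.
Cage b has sum 11, which forces (1,1) = 5.
Column 2 already has 5, so (1,2) = 1.
Cage l needs two cells with sum 5, leaving (1,6) = 2.
The 4 cells of cage b must have sum 11; hence (2,1) = 1.
Cage b needs sum 11, which forces (2,2) = 4.
4 is placed in column 6; hence (2,6) = 3.
Row 4 already has 4, which forces (4,1) = 3.
Row 4 already has 4; hence (4,2) = 6.
Cage a has product 144, leaving (5,1) = 4.
1 is placed in column 3; hence (5,3) = 3.
Cage k needs sum 10, leaving (5,6) = 1.
The full grid is 5 1 6 4 3 2 / 1 4 5 6 2 3 / 6 3 4 2 1 5 / 3 6 2 1 5 4 / 4 2 3 5 6 1 / 2 5 1 3 4 6.

5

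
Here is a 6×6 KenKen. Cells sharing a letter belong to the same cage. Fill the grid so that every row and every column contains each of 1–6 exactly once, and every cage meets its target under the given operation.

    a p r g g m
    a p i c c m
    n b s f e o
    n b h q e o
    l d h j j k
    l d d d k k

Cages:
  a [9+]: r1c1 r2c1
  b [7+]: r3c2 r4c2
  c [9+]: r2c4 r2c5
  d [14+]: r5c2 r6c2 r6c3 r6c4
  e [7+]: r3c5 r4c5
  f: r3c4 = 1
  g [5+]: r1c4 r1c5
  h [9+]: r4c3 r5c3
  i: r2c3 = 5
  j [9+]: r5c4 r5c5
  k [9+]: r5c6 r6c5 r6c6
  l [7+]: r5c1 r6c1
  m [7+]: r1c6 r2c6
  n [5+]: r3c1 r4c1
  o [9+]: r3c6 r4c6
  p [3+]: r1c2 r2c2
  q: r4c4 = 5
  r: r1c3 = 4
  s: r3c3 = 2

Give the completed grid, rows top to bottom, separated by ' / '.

5 1 4 3 2 6 / 4 2 5 6 3 1 / 3 4 2 1 6 5 / 2 3 6 5 1 4 / 1 6 3 4 5 2 / 6 5 1 2 4 3

Cage r is given; hence r1c3 = 4.
I is a freebie, which forces r2c3 = 5.
S is a freebie, which forces r3c3 = 2.
F is a freebie, so r3c4 = 1.
Q is a freebie; hence r4c4 = 5.
The only place for 1 in column 3 is r6c3.
The only place for 1 in column 5 is r4c5.
Cage n needs two cells with sum 5, leaving r3c1 = 3.
Cage e's pair has sum 7, which forces r3c5 = 6.
Row 3 now contains 6, so r3c6 = 5.
1 is placed in row 4, leaving r4c1 = 2.
The two cells of cage a must have sum 9; hence r1c1 = 5.
Cage a needs two cells with sum 9, so r2c1 = 4.
The two cells of cage c must have sum 9; hence r2c4 = 6.
6 is placed in column 5, so r2c5 = 3.
Row 2 already has 6; hence r2c6 = 1.
5 is placed in row 3, leaving r3c2 = 4.
The two cells of cage b must have sum 7, so r4c2 = 3.
Row 4 now contains 3, so r4c3 = 6.
Cage o needs two cells with sum 9, which forces r4c6 = 4.
The two cells of cage l must have sum 7, leaving r5c1 = 1.
Column 3 now contains 6, so r5c3 = 3.
Column 4 now contains 6, so r5c4 = 4.
Column 5 already has 3; hence r5c5 = 5.
Row 5 now contains 3, so r5c6 = 2.
Cage l's pair has sum 7; hence r6c1 = 6.
Row 6 now contains 6, which forces r6c6 = 3.
Cage p's pair has sum 3; hence r1c2 = 1.
Cage g needs two cells with sum 5, so r1c4 = 3.
Column 5 already has 3, which forces r1c5 = 2.
Column 6 already has 3, leaving r1c6 = 6.
Row 2 already has 1, which forces r2c2 = 2.
2 is placed in row 5, which forces r5c2 = 6.
Cage d has sum 14, leaving r6c2 = 5.
Row 6 already has 3, so r6c4 = 2.
Cage k has sum 9, so r6c5 = 4.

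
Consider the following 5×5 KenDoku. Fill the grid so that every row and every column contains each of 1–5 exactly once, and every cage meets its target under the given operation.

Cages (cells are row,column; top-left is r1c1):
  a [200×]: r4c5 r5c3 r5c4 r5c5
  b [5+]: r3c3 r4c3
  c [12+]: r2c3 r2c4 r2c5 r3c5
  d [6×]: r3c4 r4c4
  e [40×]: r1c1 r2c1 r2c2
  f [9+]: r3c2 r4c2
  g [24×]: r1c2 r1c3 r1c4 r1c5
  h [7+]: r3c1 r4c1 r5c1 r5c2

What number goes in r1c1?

5

Cage a has product 200, leaving r4c5 = 5.
Cage h needs sum 7, which forces r5c2 = 1.
The two cells of cage f must have sum 9; hence r3c2 = 5.
Row 4 already has 5, leaving r4c2 = 4.
Column 2 now contains 4, so r2c2 = 2.
Column 2 now contains 2, which forces r1c2 = 3.
Row 1 needs a 5, and only r1c1 is open for it.
Column 1 already has 5, so r2c1 = 4.
Cage c needs sum 12, which forces r2c5 = 1.
The 4 cells of cage c must have sum 12; hence r3c5 = 3.
3 is placed in row 3, leaving r3c4 = 2.
Cage d needs two cells with product 6, leaving r4c4 = 3.
Cage c needs sum 12, leaving r2c3 = 3.
Column 4 already has 3, so r2c4 = 5.
Row 3 now contains 2, so r3c1 = 1.
Row 3 now contains 2; hence r3c3 = 4.
Cage h has sum 7, leaving r4c1 = 2.
Row 4 now contains 3, so r4c3 = 1.
The 4 cells of cage h must have sum 7; hence r5c1 = 3.
5 is placed in column 4; hence r5c4 = 4.
Row 5 already has 4, leaving r5c5 = 2.
1 is placed in column 3, which forces r1c3 = 2.
Column 4 already has 4, so r1c4 = 1.
Column 5 now contains 2; hence r1c5 = 4.
2 is placed in row 5, which forces r5c3 = 5.
The full grid is 5 3 2 1 4 / 4 2 3 5 1 / 1 5 4 2 3 / 2 4 1 3 5 / 3 1 5 4 2.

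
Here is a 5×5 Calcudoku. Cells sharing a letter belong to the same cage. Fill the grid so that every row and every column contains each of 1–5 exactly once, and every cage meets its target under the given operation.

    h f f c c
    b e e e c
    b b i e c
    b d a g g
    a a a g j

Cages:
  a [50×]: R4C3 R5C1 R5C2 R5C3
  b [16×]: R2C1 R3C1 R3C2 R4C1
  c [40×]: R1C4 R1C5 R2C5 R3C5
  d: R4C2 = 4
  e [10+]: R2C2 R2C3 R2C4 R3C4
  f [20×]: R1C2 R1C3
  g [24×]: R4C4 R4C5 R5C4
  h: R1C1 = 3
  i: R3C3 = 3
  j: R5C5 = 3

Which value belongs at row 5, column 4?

Cage h is a single given cell, so R1C1 = 3.
Cage b needs product 16, leaving R3C2 = 2.
I is a freebie, leaving R3C3 = 3.
Cage d is a single given cell, so R4C2 = 4.
Cage a has product 50, so R4C3 = 5.
J is a freebie, which forces R5C5 = 3.
4 is placed in column 2; hence R1C2 = 5.
Column 3 now contains 5; hence R1C3 = 4.
Cage g has product 24, which forces R4C4 = 3.
Column 5 now contains 3, so R4C5 = 2.
5 is placed in column 2; hence R5C2 = 1.
1 is placed in row 5, leaving R5C3 = 2.
Cage g has product 24; hence R5C4 = 4.
Cage c needs product 40; hence R1C4 = 2.
Column 5 now contains 2; hence R1C5 = 1.
Cage b needs product 16, which forces R2C1 = 2.
Column 2 now contains 1, which forces R2C2 = 3.
Column 3 now contains 2, so R2C3 = 1.
Cage e needs sum 10, which forces R2C4 = 5.
Row 2 now contains 5; hence R2C5 = 4.
The 4 cells of cage b must have product 16, which forces R3C1 = 4.
Column 4 already has 4, which forces R3C4 = 1.
Column 5 now contains 4; hence R3C5 = 5.
2 is placed in row 4, so R4C1 = 1.
2 is placed in row 5, which forces R5C1 = 5.
Filled in: 3 5 4 2 1 / 2 3 1 5 4 / 4 2 3 1 5 / 1 4 5 3 2 / 5 1 2 4 3.

4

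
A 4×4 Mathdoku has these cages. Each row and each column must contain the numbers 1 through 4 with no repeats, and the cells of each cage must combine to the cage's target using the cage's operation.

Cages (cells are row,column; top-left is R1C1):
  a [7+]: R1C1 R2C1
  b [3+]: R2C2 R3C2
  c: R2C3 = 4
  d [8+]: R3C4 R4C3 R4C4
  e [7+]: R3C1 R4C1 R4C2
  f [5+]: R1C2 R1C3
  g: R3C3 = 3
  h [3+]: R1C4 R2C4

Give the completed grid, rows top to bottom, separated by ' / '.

Cage c is given, leaving R2C3 = 4.
Cage g is a single given cell, which forces R3C3 = 3.
Cage a's pair has sum 7, leaving R1C1 = 4.
Row 1 now contains 4, which forces R1C2 = 3.
4 is placed in row 2, so R2C1 = 3.
Cage f needs two cells with sum 5, leaving R1C3 = 2.
2 is placed in row 1, which forces R1C4 = 1.
1 is placed in column 4, so R2C4 = 2.
Column 4 already has 2; hence R3C4 = 4.
The 3 cells of cage e must have sum 7, so R4C2 = 4.
2 is placed in column 3; hence R4C3 = 1.
Column 4 already has 4, so R4C4 = 3.
2 is placed in row 2, leaving R2C2 = 1.
Cage e has sum 7; hence R3C1 = 1.
Cage b's pair has sum 3, leaving R3C2 = 2.
1 is placed in row 4, leaving R4C1 = 2.

4 3 2 1 / 3 1 4 2 / 1 2 3 4 / 2 4 1 3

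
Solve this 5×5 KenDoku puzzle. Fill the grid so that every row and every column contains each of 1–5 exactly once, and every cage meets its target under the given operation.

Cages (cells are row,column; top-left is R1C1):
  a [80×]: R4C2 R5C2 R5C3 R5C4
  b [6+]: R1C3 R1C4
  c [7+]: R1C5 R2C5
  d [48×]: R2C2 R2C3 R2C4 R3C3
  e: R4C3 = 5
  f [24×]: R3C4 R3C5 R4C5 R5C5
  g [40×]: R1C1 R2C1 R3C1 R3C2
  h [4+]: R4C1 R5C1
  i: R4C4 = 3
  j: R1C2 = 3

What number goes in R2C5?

5

J is a freebie, so R1C2 = 3.
Cage e is a single given cell, so R4C3 = 5.
I is a freebie, so R4C4 = 3.
The 4 cells of cage d must have product 48, so R2C3 = 3.
Row 4 now contains 3, leaving R4C1 = 1.
The two cells of cage h must have sum 4; hence R5C1 = 3.
Cage g needs product 40, leaving R3C2 = 1.
The 4 cells of cage f must have product 24, so R3C5 = 3.
The 4 cells of cage f must have product 24, leaving R5C5 = 1.
The 4 cells of cage a must have product 80; hence R4C2 = 2.
2 is placed in row 4; hence R4C5 = 4.
2 is placed in column 2, so R2C2 = 4.
Cage f has product 24, leaving R3C4 = 2.
4 is placed in column 2, so R5C2 = 5.
Row 5 now contains 5, which forces R5C4 = 4.
The two cells of cage b must have sum 6; hence R1C3 = 1.
Column 4 now contains 4, so R1C4 = 5.
5 is placed in row 1, which forces R1C5 = 2.
Column 4 already has 2; hence R2C4 = 1.
Column 5 already has 2, so R2C5 = 5.
Row 3 already has 2; hence R3C3 = 4.
4 is placed in row 5, leaving R5C3 = 2.
2 is placed in row 1; hence R1C1 = 4.
Row 2 now contains 5, which forces R2C1 = 2.
Row 3 already has 4, so R3C1 = 5.
Completed grid: 4 3 1 5 2 / 2 4 3 1 5 / 5 1 4 2 3 / 1 2 5 3 4 / 3 5 2 4 1.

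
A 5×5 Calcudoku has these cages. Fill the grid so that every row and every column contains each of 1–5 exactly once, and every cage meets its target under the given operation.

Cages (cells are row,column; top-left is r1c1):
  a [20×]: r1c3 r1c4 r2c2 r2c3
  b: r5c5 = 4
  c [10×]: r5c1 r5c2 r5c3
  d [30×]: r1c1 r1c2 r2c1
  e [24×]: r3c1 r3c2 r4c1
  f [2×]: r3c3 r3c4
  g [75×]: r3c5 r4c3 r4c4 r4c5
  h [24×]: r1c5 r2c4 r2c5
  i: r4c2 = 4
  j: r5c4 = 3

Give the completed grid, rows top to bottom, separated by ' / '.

Cage g has product 75; hence r3c5 = 5.
Cage i is given, so r4c2 = 4.
Cage j is given, which forces r5c4 = 3.
Cage b is given, which forces r5c5 = 4.
The 3 cells of cage h must have product 24, so r2c4 = 4.
Cage e has product 24, so r3c1 = 4.
The only place for 4 in row 1 is r1c3.
Cage a has product 20; hence r1c4 = 1.
1 is placed in column 4, so r3c4 = 2.
1 is placed in column 4; hence r4c4 = 5.
2 is placed in row 3, leaving r3c2 = 3.
2 is placed in row 3, leaving r3c3 = 1.
The 3 cells of cage e must have product 24, which forces r4c1 = 2.
Column 3 now contains 1, leaving r4c3 = 3.
Row 4 now contains 3, which forces r4c5 = 1.
The 3 cells of cage d must have product 30, so r1c2 = 2.
Row 1 now contains 2, leaving r1c5 = 3.
Cage a has product 20, leaving r2c2 = 1.
Column 3 now contains 1, so r2c3 = 5.
Column 5 now contains 3, so r2c5 = 2.
1 is placed in column 2, which forces r5c2 = 5.
Column 3 now contains 5, which forces r5c3 = 2.
3 is placed in row 1, leaving r1c1 = 5.
Row 2 already has 5; hence r2c1 = 3.
Row 5 now contains 5, so r5c1 = 1.

5 2 4 1 3 / 3 1 5 4 2 / 4 3 1 2 5 / 2 4 3 5 1 / 1 5 2 3 4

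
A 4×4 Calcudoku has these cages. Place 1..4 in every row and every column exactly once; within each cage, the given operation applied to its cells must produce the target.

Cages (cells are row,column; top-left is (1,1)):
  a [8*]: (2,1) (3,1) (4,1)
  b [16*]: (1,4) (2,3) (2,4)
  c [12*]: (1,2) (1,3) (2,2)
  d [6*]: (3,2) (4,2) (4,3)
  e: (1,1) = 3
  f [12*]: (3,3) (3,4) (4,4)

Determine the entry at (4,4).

Cage e is given, leaving (1,1) = 3.
Cage c needs product 12, which forces (2,2) = 3.
Cage d needs product 6; hence (4,3) = 3.
Cage f needs product 12, which forces (3,4) = 3.
In row 1, 2 can only go at (1,4), so (1,4) = 2.
The 3 cells of cage b must have product 16, leaving (2,3) = 2.
Cage b has product 16, leaving (2,4) = 4.
Column 4 already has 4, which forces (4,4) = 1.
Row 2 already has 4, so (2,1) = 1.
The 3 cells of cage d must have product 6; hence (3,2) = 1.
The 3 cells of cage f must have product 12, leaving (3,3) = 4.
Row 4 now contains 1, so (4,2) = 2.
1 is placed in column 2, leaving (1,2) = 4.
4 is placed in column 3, leaving (1,3) = 1.
4 is placed in row 3; hence (3,1) = 2.
Row 4 already has 2, leaving (4,1) = 4.
Filled in: 3 4 1 2 / 1 3 2 4 / 2 1 4 3 / 4 2 3 1.

1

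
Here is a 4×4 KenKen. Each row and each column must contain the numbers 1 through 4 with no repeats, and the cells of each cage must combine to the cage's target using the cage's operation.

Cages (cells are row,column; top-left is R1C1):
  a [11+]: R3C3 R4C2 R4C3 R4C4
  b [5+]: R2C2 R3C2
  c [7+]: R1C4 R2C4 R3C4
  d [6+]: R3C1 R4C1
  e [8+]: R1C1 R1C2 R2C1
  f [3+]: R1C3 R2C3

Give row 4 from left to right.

In column 4, 3 can only go at R4C4, so R4C4 = 3.
The only place for 3 in column 3 is R3C3.
Row 4 needs a 2, and only R4C1 is open for it.
Column 1 already has 2, leaving R3C1 = 4.
Cage e has sum 8; hence R1C2 = 4.
4 is placed in column 2, which forces R2C2 = 3.
4 is placed in column 2, so R4C2 = 1.
Row 4 already has 1; hence R4C3 = 4.
Cage e needs sum 8; hence R1C1 = 3.
3 is placed in row 2, so R2C1 = 1.
Row 2 already has 1; hence R2C3 = 2.
Cage c has sum 7, which forces R2C4 = 4.
1 is placed in column 2; hence R3C2 = 2.
2 is placed in row 3, which forces R3C4 = 1.
Column 3 already has 2; hence R1C3 = 1.
Column 4 already has 1, which forces R1C4 = 2.
Filled in: 3 4 1 2 / 1 3 2 4 / 4 2 3 1 / 2 1 4 3.

2 1 4 3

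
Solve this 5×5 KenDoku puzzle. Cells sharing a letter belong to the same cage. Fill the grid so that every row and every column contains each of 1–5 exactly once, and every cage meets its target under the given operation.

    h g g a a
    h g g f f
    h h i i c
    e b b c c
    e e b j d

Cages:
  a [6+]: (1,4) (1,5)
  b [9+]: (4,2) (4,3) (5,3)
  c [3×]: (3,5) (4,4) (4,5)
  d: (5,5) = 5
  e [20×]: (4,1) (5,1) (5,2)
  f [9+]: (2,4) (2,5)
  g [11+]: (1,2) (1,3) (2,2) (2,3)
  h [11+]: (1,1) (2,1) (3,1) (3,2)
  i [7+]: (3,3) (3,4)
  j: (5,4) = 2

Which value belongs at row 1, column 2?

Cage c has product 3, so (3,5) = 1.
Cage c has product 3, so (4,4) = 1.
Cage c needs product 3, leaving (4,5) = 3.
Cage j is given; hence (5,4) = 2.
Cage d is a single given cell, leaving (5,5) = 5.
Cage a needs two cells with sum 6, so (1,4) = 4.
Cage a needs two cells with sum 6, so (1,5) = 2.
The two cells of cage f must have sum 9, leaving (2,4) = 5.
Column 5 now contains 5, so (2,5) = 4.
Column 4 now contains 5; hence (3,4) = 3.
Cage e has product 20, leaving (4,1) = 5.
The 3 cells of cage b must have sum 9, leaving (5,3) = 3.
Cage i's pair has sum 7, which forces (3,3) = 4.
4 is placed in column 3, which forces (4,3) = 2.
Cage g needs sum 11, leaving (1,2) = 3.
Cage g has sum 11, leaving (1,3) = 5.
Cage g needs sum 11, so (2,2) = 2.
Column 3 now contains 2; hence (2,3) = 1.
4 is placed in row 3, so (3,1) = 2.
Cage h has sum 11, leaving (3,2) = 5.
Row 4 already has 2, so (4,2) = 4.
Column 2 already has 4; hence (5,2) = 1.
3 is placed in row 1, leaving (1,1) = 1.
Row 2 already has 1; hence (2,1) = 3.
Row 5 now contains 1; hence (5,1) = 4.
The full grid is 1 3 5 4 2 / 3 2 1 5 4 / 2 5 4 3 1 / 5 4 2 1 3 / 4 1 3 2 5.

3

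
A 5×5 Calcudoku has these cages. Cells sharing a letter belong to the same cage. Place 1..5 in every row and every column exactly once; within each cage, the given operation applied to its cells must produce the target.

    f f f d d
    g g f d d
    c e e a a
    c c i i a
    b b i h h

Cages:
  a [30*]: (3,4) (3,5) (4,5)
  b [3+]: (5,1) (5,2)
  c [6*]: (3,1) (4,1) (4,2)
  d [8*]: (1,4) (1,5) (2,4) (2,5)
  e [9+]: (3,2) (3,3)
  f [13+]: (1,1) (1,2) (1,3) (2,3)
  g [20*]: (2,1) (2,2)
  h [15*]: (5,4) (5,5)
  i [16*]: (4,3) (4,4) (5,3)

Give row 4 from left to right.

3 2 1 4 5

In row 2, 3 can only go at (2,3), so (2,3) = 3.
Row 3 needs a 1, and only (3,1) is open for it.
Column 1 already has 1; hence (5,1) = 2.
Cage b's pair has sum 3, leaving (5,2) = 1.
2 is placed in row 5; hence (5,3) = 4.
The two cells of cage e must have sum 9; hence (3,2) = 4.
Column 3 now contains 4, so (3,3) = 5.
2 is placed in column 1; hence (4,1) = 3.
The 3 cells of cage c must have product 6, which forces (4,2) = 2.
Column 3 now contains 4, leaving (4,3) = 1.
Cage i has product 16, leaving (4,4) = 4.
Row 4 now contains 2, leaving (4,5) = 5.
5 is placed in column 5; hence (5,5) = 3.
Cage f has sum 13, leaving (1,1) = 5.
Cage f has sum 13, which forces (1,2) = 3.
Column 3 now contains 1, which forces (1,3) = 2.
Row 1 now contains 2; hence (1,4) = 1.
Row 1 already has 1, so (1,5) = 4.
Cage g needs two cells with product 20, leaving (2,1) = 4.
Column 2 now contains 4; hence (2,2) = 5.
1 is placed in column 4, leaving (2,4) = 2.
Column 5 now contains 4, so (2,5) = 1.
The 3 cells of cage a must have product 30, leaving (3,4) = 3.
Column 5 now contains 3, which forces (3,5) = 2.
Row 5 already has 3, which forces (5,4) = 5.
The full grid is 5 3 2 1 4 / 4 5 3 2 1 / 1 4 5 3 2 / 3 2 1 4 5 / 2 1 4 5 3.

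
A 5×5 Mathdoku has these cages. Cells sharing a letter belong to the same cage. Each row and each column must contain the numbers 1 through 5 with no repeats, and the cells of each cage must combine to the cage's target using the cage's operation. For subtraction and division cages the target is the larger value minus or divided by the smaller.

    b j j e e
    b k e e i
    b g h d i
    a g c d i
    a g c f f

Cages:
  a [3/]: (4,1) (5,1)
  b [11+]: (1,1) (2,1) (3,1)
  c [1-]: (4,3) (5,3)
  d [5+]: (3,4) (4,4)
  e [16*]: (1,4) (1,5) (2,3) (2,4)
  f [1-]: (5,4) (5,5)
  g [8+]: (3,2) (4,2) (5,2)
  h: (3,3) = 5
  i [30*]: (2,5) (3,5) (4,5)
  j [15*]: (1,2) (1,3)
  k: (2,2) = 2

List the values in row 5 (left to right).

1 3 2 5 4

Cage k is a single given cell; hence (2,2) = 2.
Cage h is a single given cell, so (3,3) = 5.
Cage j needs two cells with product 15; hence (1,2) = 5.
Column 3 already has 5, leaving (1,3) = 3.
Cage b needs sum 11, so (2,1) = 5.
Row 2 already has 5; hence (2,5) = 3.
3 is placed in column 5; hence (3,5) = 2.
Column 5 already has 2, so (4,5) = 5.
Cage b needs sum 11; hence (1,1) = 2.
Row 3 now contains 2, which forces (3,1) = 4.
In row 5, 5 can only go at (5,4), so (5,4) = 5.
Cage f needs two cells with difference 1, which forces (5,5) = 4.
The 4 cells of cage e must have product 16; hence (1,4) = 4.
Column 5 now contains 4, leaving (1,5) = 1.
Cage e has product 16, so (2,3) = 4.
Cage e needs product 16, so (2,4) = 1.
Column 4 already has 1, which forces (3,4) = 3.
The 3 cells of cage g must have sum 8; hence (4,2) = 4.
4 is placed in column 4, leaving (4,4) = 2.
3 is placed in row 3, leaving (3,2) = 1.
Row 4 now contains 2, leaving (4,3) = 1.
Cage g needs sum 8, which forces (5,2) = 3.
Cage c's pair has difference 1, so (5,3) = 2.
Row 4 now contains 1, so (4,1) = 3.
Row 5 now contains 3, so (5,1) = 1.
Filled in: 2 5 3 4 1 / 5 2 4 1 3 / 4 1 5 3 2 / 3 4 1 2 5 / 1 3 2 5 4.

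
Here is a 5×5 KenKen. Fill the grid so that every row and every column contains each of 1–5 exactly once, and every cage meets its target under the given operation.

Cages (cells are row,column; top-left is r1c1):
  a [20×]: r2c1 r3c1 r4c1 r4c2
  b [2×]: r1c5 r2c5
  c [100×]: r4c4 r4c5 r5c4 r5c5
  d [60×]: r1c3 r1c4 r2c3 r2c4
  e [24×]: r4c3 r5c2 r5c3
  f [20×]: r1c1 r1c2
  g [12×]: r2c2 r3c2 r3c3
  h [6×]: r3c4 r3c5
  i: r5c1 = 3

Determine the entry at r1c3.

Cage i is given, leaving r5c1 = 3.
Cage e has product 24, leaving r4c3 = 3.
The only place for 3 in row 1 is r1c4.
Column 4 now contains 3, leaving r3c4 = 2.
Cage h's pair has product 6, so r3c5 = 3.
Cage g has product 12, leaving r2c2 = 3.
Row 1 needs a 2, and only r1c5 is open for it.
Column 5 already has 2, which forces r2c5 = 1.
Cage d needs product 60; hence r1c3 = 1.
Column 3 already has 1; hence r3c3 = 4.
Column 3 now contains 4; hence r5c3 = 2.
Column 3 now contains 4; hence r2c3 = 5.
Cage d needs product 60, which forces r2c4 = 4.
4 is placed in row 3; hence r3c2 = 1.
1 is placed in column 2, so r4c2 = 2.
Row 5 already has 2, leaving r5c2 = 4.
4 is placed in row 5, so r5c5 = 5.
Cage f needs two cells with product 20, which forces r1c1 = 4.
Column 2 now contains 4; hence r1c2 = 5.
Row 2 already has 4, leaving r2c1 = 2.
Row 3 now contains 1, so r3c1 = 5.
Cage a needs product 20, so r4c1 = 1.
Cage c needs product 100, which forces r4c4 = 5.
5 is placed in column 5, leaving r4c5 = 4.
Row 5 now contains 5, so r5c4 = 1.
Completed grid: 4 5 1 3 2 / 2 3 5 4 1 / 5 1 4 2 3 / 1 2 3 5 4 / 3 4 2 1 5.

1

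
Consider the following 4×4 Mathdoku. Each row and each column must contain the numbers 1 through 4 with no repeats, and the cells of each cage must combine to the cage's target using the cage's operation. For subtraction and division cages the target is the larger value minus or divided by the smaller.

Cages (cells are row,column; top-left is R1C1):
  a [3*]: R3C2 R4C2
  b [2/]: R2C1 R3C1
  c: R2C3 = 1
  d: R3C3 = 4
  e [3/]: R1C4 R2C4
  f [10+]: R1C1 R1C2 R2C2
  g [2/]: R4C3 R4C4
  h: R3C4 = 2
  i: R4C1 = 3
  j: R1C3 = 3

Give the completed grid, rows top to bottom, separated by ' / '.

4 2 3 1 / 2 4 1 3 / 1 3 4 2 / 3 1 2 4

Cage j is a single given cell, leaving R1C3 = 3.
Row 1 already has 3, leaving R1C4 = 1.
Cage c is given, so R2C3 = 1.
Column 4 now contains 1; hence R2C4 = 3.
Cage d is given, which forces R3C3 = 4.
Cage h is a single given cell, leaving R3C4 = 2.
Cage i is a single given cell; hence R4C1 = 3.
3 is placed in row 4; hence R4C2 = 1.
4 is placed in column 3, so R4C3 = 2.
Column 4 already has 2; hence R4C4 = 4.
Row 1 already has 3, so R1C1 = 4.
Cage f needs sum 10, so R1C2 = 2.
Cage b's pair has quotient 2, which forces R2C1 = 2.
Row 2 now contains 3, which forces R2C2 = 4.
Row 3 already has 2, leaving R3C1 = 1.
1 is placed in column 2, leaving R3C2 = 3.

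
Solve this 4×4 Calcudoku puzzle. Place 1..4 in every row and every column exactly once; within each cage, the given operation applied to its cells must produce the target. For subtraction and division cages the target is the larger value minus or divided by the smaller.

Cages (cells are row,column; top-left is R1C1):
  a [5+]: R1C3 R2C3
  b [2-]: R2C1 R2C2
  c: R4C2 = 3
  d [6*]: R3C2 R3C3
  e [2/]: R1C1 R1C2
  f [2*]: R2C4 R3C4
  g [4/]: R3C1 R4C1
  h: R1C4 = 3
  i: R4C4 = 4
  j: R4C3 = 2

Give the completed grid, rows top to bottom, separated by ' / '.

2 4 1 3 / 3 1 4 2 / 4 2 3 1 / 1 3 2 4

Cage h is a single given cell, so R1C4 = 3.
Cage c is a single given cell, which forces R4C2 = 3.
Cage j is a single given cell, which forces R4C3 = 2.
Cage i is a single given cell, so R4C4 = 4.
Cage g's pair has quotient 4, which forces R3C1 = 4.
Column 2 already has 3; hence R3C2 = 2.
2 is placed in column 3, leaving R3C3 = 3.
Row 3 already has 2; hence R3C4 = 1.
Row 4 now contains 4, leaving R4C1 = 1.
Column 1 already has 1, so R1C1 = 2.
Column 1 already has 2, which forces R2C1 = 3.
Column 4 already has 1; hence R2C4 = 2.
Cage b needs two cells with difference 2, leaving R2C2 = 1.
Row 2 now contains 1, so R2C3 = 4.
Column 2 now contains 1; hence R1C2 = 4.
4 is placed in column 3, so R1C3 = 1.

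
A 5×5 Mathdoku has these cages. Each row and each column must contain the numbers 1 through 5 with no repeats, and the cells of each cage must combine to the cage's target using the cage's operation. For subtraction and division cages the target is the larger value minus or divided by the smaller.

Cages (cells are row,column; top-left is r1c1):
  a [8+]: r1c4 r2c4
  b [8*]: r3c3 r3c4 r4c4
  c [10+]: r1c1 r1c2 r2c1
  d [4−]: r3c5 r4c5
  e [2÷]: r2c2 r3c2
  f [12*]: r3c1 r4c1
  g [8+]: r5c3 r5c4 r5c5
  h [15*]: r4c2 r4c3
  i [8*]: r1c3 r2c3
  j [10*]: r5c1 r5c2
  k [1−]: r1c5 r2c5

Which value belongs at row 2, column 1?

5

In row 3, 3 can only go at r3c1, so r3c1 = 3.
Column 1 already has 3; hence r4c1 = 4.
The only place for 5 in row 3 is r3c5.
5 is placed in column 5, so r4c5 = 1.
1 is placed in row 4, which forces r4c4 = 2.
The only place for 1 in row 1 is r1c1.
The 3 cells of cage c must have sum 10, which forces r1c2 = 4.
4 is placed in row 1; hence r1c3 = 2.
Row 1 already has 2, so r1c5 = 3.
Cage c needs sum 10; hence r2c1 = 5.
2 is placed in column 3; hence r2c3 = 4.
5 is placed in row 2, so r2c4 = 3.
4 is placed in row 2; hence r2c5 = 2.
Column 3 now contains 4, leaving r3c3 = 1.
Row 3 already has 1, leaving r3c4 = 4.
Column 1 now contains 5, so r5c1 = 2.
Row 5 already has 2, leaving r5c2 = 5.
5 is placed in row 5, which forces r5c3 = 3.
5 is placed in row 5, which forces r5c4 = 1.
Column 5 now contains 2, so r5c5 = 4.
Row 1 now contains 3, leaving r1c4 = 5.
Row 2 now contains 2, leaving r2c2 = 1.
Row 3 already has 1, so r3c2 = 2.
5 is placed in column 2, which forces r4c2 = 3.
Column 3 now contains 3; hence r4c3 = 5.
Completed grid: 1 4 2 5 3 / 5 1 4 3 2 / 3 2 1 4 5 / 4 3 5 2 1 / 2 5 3 1 4.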